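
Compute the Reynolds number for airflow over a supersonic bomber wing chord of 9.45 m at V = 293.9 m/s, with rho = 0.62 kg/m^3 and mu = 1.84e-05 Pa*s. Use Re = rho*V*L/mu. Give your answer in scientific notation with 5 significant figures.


Step 1: Numerator = rho * V * L = 0.62 * 293.9 * 9.45 = 1721.9601
Step 2: Re = 1721.9601 / 1.84e-05
Step 3: Re = 9.3585e+07

9.3585e+07


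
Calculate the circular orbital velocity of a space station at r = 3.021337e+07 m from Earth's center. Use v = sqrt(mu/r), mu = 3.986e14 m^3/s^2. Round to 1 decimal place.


Step 1: mu / r = 3.986e14 / 3.021337e+07 = 13192834.8278
Step 2: v = sqrt(13192834.8278) = 3632.2 m/s

3632.2


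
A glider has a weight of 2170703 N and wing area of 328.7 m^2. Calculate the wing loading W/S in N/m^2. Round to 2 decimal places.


Step 1: Wing loading = W / S = 2170703 / 328.7
Step 2: Wing loading = 6603.90 N/m^2

6603.90


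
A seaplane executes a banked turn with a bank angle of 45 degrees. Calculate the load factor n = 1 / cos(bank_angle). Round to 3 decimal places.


Step 1: Convert 45 degrees to radians = 0.785398
Step 2: cos(45 deg) = 0.707107
Step 3: n = 1 / 0.707107 = 1.414

1.414


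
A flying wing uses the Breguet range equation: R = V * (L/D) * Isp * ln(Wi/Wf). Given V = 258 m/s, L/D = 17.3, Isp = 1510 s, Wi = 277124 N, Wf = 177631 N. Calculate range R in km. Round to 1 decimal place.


Step 1: Coefficient = V * (L/D) * Isp = 258 * 17.3 * 1510 = 6739734.0 m
Step 2: Wi/Wf = 277124 / 177631 = 1.560111
Step 3: ln(1.560111) = 0.444757
Step 4: R = 6739734.0 * 0.444757 = 2997541.8 m = 2997.5 km

2997.5


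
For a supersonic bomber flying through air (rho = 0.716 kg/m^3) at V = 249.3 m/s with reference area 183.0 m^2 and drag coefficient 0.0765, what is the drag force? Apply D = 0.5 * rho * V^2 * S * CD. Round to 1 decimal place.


Step 1: Dynamic pressure q = 0.5 * 0.716 * 249.3^2 = 22249.8754 Pa
Step 2: Drag D = q * S * CD = 22249.8754 * 183.0 * 0.0765
Step 3: D = 311487.1 N

311487.1


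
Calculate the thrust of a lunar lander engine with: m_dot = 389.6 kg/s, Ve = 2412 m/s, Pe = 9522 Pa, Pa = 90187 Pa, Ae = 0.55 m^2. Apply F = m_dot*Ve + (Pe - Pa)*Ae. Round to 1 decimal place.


Step 1: Momentum thrust = m_dot * Ve = 389.6 * 2412 = 939715.2 N
Step 2: Pressure thrust = (Pe - Pa) * Ae = (9522 - 90187) * 0.55 = -44365.75 N
Step 3: Total thrust F = 939715.2 + -44365.75 = 895349.5 N

895349.5


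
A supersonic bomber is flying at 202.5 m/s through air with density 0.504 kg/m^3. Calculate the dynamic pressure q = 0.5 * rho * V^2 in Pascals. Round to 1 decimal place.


Step 1: V^2 = 202.5^2 = 41006.25
Step 2: q = 0.5 * 0.504 * 41006.25
Step 3: q = 10333.6 Pa

10333.6


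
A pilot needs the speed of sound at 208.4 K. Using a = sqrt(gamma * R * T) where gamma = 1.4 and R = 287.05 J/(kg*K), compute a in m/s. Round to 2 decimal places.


Step 1: gamma * R * T = 1.4 * 287.05 * 208.4 = 83749.708
Step 2: a = sqrt(83749.708) = 289.40 m/s

289.40


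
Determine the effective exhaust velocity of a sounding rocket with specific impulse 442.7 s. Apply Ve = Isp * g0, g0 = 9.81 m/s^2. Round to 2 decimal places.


Step 1: Ve = Isp * g0 = 442.7 * 9.81
Step 2: Ve = 4342.89 m/s

4342.89


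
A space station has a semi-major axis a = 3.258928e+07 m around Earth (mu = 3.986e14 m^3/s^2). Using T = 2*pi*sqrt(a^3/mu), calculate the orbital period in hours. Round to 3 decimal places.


Step 1: a^3 / mu = 3.461181e+22 / 3.986e14 = 8.683344e+07
Step 2: sqrt(8.683344e+07) = 9318.4462 s
Step 3: T = 2*pi * 9318.4462 = 58549.52 s
Step 4: T in hours = 58549.52 / 3600 = 16.264 hours

16.264


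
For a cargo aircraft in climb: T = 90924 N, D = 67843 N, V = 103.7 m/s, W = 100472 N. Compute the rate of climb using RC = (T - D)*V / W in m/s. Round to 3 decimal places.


Step 1: Excess thrust = T - D = 90924 - 67843 = 23081 N
Step 2: Excess power = 23081 * 103.7 = 2393499.7 W
Step 3: RC = 2393499.7 / 100472 = 23.823 m/s

23.823


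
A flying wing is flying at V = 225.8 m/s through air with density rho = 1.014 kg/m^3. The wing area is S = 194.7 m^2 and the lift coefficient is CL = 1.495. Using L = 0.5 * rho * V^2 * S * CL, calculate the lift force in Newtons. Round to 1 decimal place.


Step 1: Calculate dynamic pressure q = 0.5 * 1.014 * 225.8^2 = 0.5 * 1.014 * 50985.64 = 25849.7195 Pa
Step 2: Multiply by wing area and lift coefficient: L = 25849.7195 * 194.7 * 1.495
Step 3: L = 5032940.3828 * 1.495 = 7524245.9 N

7524245.9


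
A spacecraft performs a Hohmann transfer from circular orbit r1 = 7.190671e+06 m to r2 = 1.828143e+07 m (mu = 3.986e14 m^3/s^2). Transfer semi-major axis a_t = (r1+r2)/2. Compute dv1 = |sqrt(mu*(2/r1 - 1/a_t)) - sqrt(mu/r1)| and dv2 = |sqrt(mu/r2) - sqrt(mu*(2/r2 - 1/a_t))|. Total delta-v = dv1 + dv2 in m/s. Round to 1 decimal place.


Step 1: Transfer semi-major axis a_t = (7.190671e+06 + 1.828143e+07) / 2 = 1.273605e+07 m
Step 2: v1 (circular at r1) = sqrt(mu/r1) = 7445.33 m/s
Step 3: v_t1 = sqrt(mu*(2/r1 - 1/a_t)) = 8920.14 m/s
Step 4: dv1 = |8920.14 - 7445.33| = 1474.81 m/s
Step 5: v2 (circular at r2) = 4669.43 m/s, v_t2 = 3508.58 m/s
Step 6: dv2 = |4669.43 - 3508.58| = 1160.85 m/s
Step 7: Total delta-v = 1474.81 + 1160.85 = 2635.7 m/s

2635.7


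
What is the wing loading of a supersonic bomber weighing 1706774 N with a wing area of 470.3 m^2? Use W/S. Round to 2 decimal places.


Step 1: Wing loading = W / S = 1706774 / 470.3
Step 2: Wing loading = 3629.12 N/m^2

3629.12


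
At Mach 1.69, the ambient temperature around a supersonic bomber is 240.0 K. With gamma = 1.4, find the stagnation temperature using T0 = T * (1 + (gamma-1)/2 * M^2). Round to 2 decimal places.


Step 1: (gamma-1)/2 = 0.2
Step 2: M^2 = 2.8561
Step 3: 1 + 0.2 * 2.8561 = 1.57122
Step 4: T0 = 240.0 * 1.57122 = 377.09 K

377.09


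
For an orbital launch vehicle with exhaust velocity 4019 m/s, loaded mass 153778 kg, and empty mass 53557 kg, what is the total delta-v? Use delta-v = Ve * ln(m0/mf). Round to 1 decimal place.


Step 1: Mass ratio m0/mf = 153778 / 53557 = 2.871296
Step 2: ln(2.871296) = 1.054763
Step 3: delta-v = 4019 * 1.054763 = 4239.1 m/s

4239.1


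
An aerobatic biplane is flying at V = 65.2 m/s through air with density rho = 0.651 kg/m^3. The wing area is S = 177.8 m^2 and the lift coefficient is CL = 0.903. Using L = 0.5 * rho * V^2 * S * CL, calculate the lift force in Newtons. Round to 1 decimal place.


Step 1: Calculate dynamic pressure q = 0.5 * 0.651 * 65.2^2 = 0.5 * 0.651 * 4251.04 = 1383.7135 Pa
Step 2: Multiply by wing area and lift coefficient: L = 1383.7135 * 177.8 * 0.903
Step 3: L = 246024.2639 * 0.903 = 222159.9 N

222159.9


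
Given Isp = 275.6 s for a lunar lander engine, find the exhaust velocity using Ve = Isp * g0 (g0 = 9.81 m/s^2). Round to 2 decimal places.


Step 1: Ve = Isp * g0 = 275.6 * 9.81
Step 2: Ve = 2703.64 m/s

2703.64


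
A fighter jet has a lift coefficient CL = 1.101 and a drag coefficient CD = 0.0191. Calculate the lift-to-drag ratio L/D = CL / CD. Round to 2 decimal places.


Step 1: L/D = CL / CD = 1.101 / 0.0191
Step 2: L/D = 57.64

57.64


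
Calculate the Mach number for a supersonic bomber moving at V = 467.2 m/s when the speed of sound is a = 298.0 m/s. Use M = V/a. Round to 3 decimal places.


Step 1: M = V / a = 467.2 / 298.0
Step 2: M = 1.568

1.568


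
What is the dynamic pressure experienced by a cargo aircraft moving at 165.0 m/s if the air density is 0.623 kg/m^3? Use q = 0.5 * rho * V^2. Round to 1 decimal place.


Step 1: V^2 = 165.0^2 = 27225.0
Step 2: q = 0.5 * 0.623 * 27225.0
Step 3: q = 8480.6 Pa

8480.6


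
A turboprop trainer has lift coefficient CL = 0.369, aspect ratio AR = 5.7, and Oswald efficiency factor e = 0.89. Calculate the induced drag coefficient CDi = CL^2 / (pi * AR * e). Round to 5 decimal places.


Step 1: CL^2 = 0.369^2 = 0.136161
Step 2: pi * AR * e = 3.14159 * 5.7 * 0.89 = 15.9373
Step 3: CDi = 0.136161 / 15.9373 = 0.00854

0.00854


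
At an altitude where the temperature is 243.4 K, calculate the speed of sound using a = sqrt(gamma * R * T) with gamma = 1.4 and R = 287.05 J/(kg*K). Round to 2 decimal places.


Step 1: gamma * R * T = 1.4 * 287.05 * 243.4 = 97815.158
Step 2: a = sqrt(97815.158) = 312.75 m/s

312.75


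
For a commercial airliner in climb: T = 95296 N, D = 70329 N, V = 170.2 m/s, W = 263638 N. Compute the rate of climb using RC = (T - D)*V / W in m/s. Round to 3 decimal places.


Step 1: Excess thrust = T - D = 95296 - 70329 = 24967 N
Step 2: Excess power = 24967 * 170.2 = 4249383.4 W
Step 3: RC = 4249383.4 / 263638 = 16.118 m/s

16.118


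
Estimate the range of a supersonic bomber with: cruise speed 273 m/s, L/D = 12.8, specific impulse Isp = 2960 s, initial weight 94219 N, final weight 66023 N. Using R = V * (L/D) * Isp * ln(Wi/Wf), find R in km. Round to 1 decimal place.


Step 1: Coefficient = V * (L/D) * Isp = 273 * 12.8 * 2960 = 10343424.0 m
Step 2: Wi/Wf = 94219 / 66023 = 1.427063
Step 3: ln(1.427063) = 0.355619
Step 4: R = 10343424.0 * 0.355619 = 3678314.9 m = 3678.3 km

3678.3


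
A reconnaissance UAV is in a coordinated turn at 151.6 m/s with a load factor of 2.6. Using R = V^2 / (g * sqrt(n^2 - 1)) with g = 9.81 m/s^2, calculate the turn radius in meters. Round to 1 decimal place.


Step 1: V^2 = 151.6^2 = 22982.56
Step 2: n^2 - 1 = 2.6^2 - 1 = 5.76
Step 3: sqrt(5.76) = 2.4
Step 4: R = 22982.56 / (9.81 * 2.4) = 976.2 m

976.2


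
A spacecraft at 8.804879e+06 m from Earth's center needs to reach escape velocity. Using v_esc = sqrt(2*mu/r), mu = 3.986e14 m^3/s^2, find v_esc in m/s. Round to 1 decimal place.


Step 1: 2*mu/r = 2 * 3.986e14 / 8.804879e+06 = 90540710.4402
Step 2: v_esc = sqrt(90540710.4402) = 9515.3 m/s

9515.3


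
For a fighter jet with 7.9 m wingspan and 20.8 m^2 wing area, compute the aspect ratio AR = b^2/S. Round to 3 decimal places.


Step 1: b^2 = 7.9^2 = 62.41
Step 2: AR = 62.41 / 20.8 = 3.000

3.000


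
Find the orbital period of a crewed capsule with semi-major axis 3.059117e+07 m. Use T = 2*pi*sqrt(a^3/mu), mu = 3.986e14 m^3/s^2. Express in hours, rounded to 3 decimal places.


Step 1: a^3 / mu = 2.862782e+22 / 3.986e14 = 7.182092e+07
Step 2: sqrt(7.182092e+07) = 8474.7225 s
Step 3: T = 2*pi * 8474.7225 = 53248.25 s
Step 4: T in hours = 53248.25 / 3600 = 14.791 hours

14.791


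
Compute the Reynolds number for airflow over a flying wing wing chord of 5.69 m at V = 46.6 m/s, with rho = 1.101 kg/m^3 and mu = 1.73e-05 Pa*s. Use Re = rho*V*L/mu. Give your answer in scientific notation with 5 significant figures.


Step 1: Numerator = rho * V * L = 1.101 * 46.6 * 5.69 = 291.934554
Step 2: Re = 291.934554 / 1.73e-05
Step 3: Re = 1.6875e+07

1.6875e+07


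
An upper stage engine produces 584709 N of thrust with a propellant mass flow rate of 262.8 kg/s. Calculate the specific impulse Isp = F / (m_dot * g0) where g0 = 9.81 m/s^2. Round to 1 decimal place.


Step 1: m_dot * g0 = 262.8 * 9.81 = 2578.07
Step 2: Isp = 584709 / 2578.07 = 226.8 s

226.8


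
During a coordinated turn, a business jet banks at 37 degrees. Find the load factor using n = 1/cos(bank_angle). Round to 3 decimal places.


Step 1: Convert 37 degrees to radians = 0.645772
Step 2: cos(37 deg) = 0.798636
Step 3: n = 1 / 0.798636 = 1.252

1.252


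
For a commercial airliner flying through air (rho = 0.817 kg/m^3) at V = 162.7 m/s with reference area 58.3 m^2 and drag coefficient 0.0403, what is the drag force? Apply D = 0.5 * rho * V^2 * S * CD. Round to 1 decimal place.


Step 1: Dynamic pressure q = 0.5 * 0.817 * 162.7^2 = 10813.522 Pa
Step 2: Drag D = q * S * CD = 10813.522 * 58.3 * 0.0403
Step 3: D = 25406.3 N

25406.3


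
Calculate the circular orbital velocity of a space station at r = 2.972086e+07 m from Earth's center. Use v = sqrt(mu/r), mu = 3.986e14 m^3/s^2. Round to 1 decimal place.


Step 1: mu / r = 3.986e14 / 2.972086e+07 = 13411455.7923
Step 2: v = sqrt(13411455.7923) = 3662.2 m/s

3662.2


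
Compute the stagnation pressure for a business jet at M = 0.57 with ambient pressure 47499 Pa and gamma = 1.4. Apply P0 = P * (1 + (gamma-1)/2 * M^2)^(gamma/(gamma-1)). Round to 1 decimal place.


Step 1: (gamma-1)/2 * M^2 = 0.2 * 0.3249 = 0.06498
Step 2: 1 + 0.06498 = 1.06498
Step 3: Exponent gamma/(gamma-1) = 3.5
Step 4: P0 = 47499 * 1.06498^3.5 = 59207.9 Pa

59207.9


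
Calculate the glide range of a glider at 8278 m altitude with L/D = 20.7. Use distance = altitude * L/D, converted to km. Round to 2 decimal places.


Step 1: Glide distance = altitude * L/D = 8278 * 20.7 = 171354.6 m
Step 2: Convert to km: 171354.6 / 1000 = 171.35 km

171.35


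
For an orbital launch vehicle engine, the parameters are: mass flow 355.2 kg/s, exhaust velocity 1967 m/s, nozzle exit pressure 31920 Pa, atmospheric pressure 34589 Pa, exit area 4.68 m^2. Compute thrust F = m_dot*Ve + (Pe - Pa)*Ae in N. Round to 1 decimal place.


Step 1: Momentum thrust = m_dot * Ve = 355.2 * 1967 = 698678.4 N
Step 2: Pressure thrust = (Pe - Pa) * Ae = (31920 - 34589) * 4.68 = -12490.92 N
Step 3: Total thrust F = 698678.4 + -12490.92 = 686187.5 N

686187.5


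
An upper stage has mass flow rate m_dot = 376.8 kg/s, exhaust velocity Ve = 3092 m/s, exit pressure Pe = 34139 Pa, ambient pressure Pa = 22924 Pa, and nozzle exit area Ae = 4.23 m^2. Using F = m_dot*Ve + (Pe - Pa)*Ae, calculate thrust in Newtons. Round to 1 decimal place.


Step 1: Momentum thrust = m_dot * Ve = 376.8 * 3092 = 1165065.6 N
Step 2: Pressure thrust = (Pe - Pa) * Ae = (34139 - 22924) * 4.23 = 47439.45 N
Step 3: Total thrust F = 1165065.6 + 47439.45 = 1212505.1 N

1212505.1


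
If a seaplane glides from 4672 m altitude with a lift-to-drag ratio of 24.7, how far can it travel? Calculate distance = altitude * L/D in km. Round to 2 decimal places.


Step 1: Glide distance = altitude * L/D = 4672 * 24.7 = 115398.4 m
Step 2: Convert to km: 115398.4 / 1000 = 115.40 km

115.40


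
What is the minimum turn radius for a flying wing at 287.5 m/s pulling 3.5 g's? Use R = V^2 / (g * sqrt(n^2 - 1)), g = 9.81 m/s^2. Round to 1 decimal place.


Step 1: V^2 = 287.5^2 = 82656.25
Step 2: n^2 - 1 = 3.5^2 - 1 = 11.25
Step 3: sqrt(11.25) = 3.354102
Step 4: R = 82656.25 / (9.81 * 3.354102) = 2512.1 m

2512.1


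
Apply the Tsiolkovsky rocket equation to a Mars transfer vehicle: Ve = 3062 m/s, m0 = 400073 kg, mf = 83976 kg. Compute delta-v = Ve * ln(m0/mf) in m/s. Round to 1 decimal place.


Step 1: Mass ratio m0/mf = 400073 / 83976 = 4.764135
Step 2: ln(4.764135) = 1.561116
Step 3: delta-v = 3062 * 1.561116 = 4780.1 m/s

4780.1


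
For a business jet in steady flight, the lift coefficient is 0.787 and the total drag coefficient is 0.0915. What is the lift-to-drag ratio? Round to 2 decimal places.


Step 1: L/D = CL / CD = 0.787 / 0.0915
Step 2: L/D = 8.60

8.60


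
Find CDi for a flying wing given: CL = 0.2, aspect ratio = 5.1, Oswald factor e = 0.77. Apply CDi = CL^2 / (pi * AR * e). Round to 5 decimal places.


Step 1: CL^2 = 0.2^2 = 0.04
Step 2: pi * AR * e = 3.14159 * 5.1 * 0.77 = 12.337034
Step 3: CDi = 0.04 / 12.337034 = 0.00324

0.00324


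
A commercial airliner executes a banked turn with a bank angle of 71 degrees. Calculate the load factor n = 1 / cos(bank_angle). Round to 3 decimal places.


Step 1: Convert 71 degrees to radians = 1.239184
Step 2: cos(71 deg) = 0.325568
Step 3: n = 1 / 0.325568 = 3.072

3.072


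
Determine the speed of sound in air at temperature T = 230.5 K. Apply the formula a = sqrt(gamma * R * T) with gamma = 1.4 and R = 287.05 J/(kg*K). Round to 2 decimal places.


Step 1: gamma * R * T = 1.4 * 287.05 * 230.5 = 92631.035
Step 2: a = sqrt(92631.035) = 304.35 m/s

304.35


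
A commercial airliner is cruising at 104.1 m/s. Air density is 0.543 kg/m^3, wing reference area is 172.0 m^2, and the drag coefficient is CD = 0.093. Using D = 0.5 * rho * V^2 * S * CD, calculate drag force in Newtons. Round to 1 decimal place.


Step 1: Dynamic pressure q = 0.5 * 0.543 * 104.1^2 = 2942.1939 Pa
Step 2: Drag D = q * S * CD = 2942.1939 * 172.0 * 0.093
Step 3: D = 47063.3 N

47063.3


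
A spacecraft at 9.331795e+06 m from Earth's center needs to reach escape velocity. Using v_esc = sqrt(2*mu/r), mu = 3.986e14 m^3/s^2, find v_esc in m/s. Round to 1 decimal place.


Step 1: 2*mu/r = 2 * 3.986e14 / 9.331795e+06 = 85428366.1396
Step 2: v_esc = sqrt(85428366.1396) = 9242.7 m/s

9242.7


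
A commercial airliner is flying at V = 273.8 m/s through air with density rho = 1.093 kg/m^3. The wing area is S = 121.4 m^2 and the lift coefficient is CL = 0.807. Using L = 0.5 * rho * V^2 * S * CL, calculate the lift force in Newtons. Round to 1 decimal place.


Step 1: Calculate dynamic pressure q = 0.5 * 1.093 * 273.8^2 = 0.5 * 1.093 * 74966.44 = 40969.1595 Pa
Step 2: Multiply by wing area and lift coefficient: L = 40969.1595 * 121.4 * 0.807
Step 3: L = 4973655.9584 * 0.807 = 4013740.4 N

4013740.4


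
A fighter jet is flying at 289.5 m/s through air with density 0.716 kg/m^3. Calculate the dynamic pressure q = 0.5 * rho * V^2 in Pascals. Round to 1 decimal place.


Step 1: V^2 = 289.5^2 = 83810.25
Step 2: q = 0.5 * 0.716 * 83810.25
Step 3: q = 30004.1 Pa

30004.1


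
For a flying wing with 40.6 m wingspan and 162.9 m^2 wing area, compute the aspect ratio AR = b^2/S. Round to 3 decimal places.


Step 1: b^2 = 40.6^2 = 1648.36
Step 2: AR = 1648.36 / 162.9 = 10.119

10.119


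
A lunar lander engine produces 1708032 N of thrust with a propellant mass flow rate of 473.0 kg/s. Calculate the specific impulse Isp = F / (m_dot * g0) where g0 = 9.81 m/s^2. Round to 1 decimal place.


Step 1: m_dot * g0 = 473.0 * 9.81 = 4640.13
Step 2: Isp = 1708032 / 4640.13 = 368.1 s

368.1


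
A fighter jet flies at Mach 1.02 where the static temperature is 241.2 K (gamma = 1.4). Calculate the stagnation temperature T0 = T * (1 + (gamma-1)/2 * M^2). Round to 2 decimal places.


Step 1: (gamma-1)/2 = 0.2
Step 2: M^2 = 1.0404
Step 3: 1 + 0.2 * 1.0404 = 1.20808
Step 4: T0 = 241.2 * 1.20808 = 291.39 K

291.39


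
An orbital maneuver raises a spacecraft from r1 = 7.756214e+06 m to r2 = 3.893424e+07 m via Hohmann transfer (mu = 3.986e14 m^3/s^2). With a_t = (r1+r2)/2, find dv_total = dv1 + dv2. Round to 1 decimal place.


Step 1: Transfer semi-major axis a_t = (7.756214e+06 + 3.893424e+07) / 2 = 2.334523e+07 m
Step 2: v1 (circular at r1) = sqrt(mu/r1) = 7168.76 m/s
Step 3: v_t1 = sqrt(mu*(2/r1 - 1/a_t)) = 9257.86 m/s
Step 4: dv1 = |9257.86 - 7168.76| = 2089.1 m/s
Step 5: v2 (circular at r2) = 3199.65 m/s, v_t2 = 1844.29 m/s
Step 6: dv2 = |3199.65 - 1844.29| = 1355.36 m/s
Step 7: Total delta-v = 2089.1 + 1355.36 = 3444.5 m/s

3444.5


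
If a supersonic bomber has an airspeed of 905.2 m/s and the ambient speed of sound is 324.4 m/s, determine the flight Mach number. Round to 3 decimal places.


Step 1: M = V / a = 905.2 / 324.4
Step 2: M = 2.790

2.790


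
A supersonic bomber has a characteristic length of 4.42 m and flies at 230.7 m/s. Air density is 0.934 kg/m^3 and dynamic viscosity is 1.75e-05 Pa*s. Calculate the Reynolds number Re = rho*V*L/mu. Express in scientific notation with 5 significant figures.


Step 1: Numerator = rho * V * L = 0.934 * 230.7 * 4.42 = 952.394196
Step 2: Re = 952.394196 / 1.75e-05
Step 3: Re = 5.4423e+07

5.4423e+07


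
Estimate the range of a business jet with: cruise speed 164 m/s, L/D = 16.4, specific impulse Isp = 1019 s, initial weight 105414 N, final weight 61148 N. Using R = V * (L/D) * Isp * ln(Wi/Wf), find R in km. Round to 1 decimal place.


Step 1: Coefficient = V * (L/D) * Isp = 164 * 16.4 * 1019 = 2740702.4 m
Step 2: Wi/Wf = 105414 / 61148 = 1.723916
Step 3: ln(1.723916) = 0.544598
Step 4: R = 2740702.4 * 0.544598 = 1492581.9 m = 1492.6 km

1492.6


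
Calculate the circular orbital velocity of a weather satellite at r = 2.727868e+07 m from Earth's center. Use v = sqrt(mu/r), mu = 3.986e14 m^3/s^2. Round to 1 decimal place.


Step 1: mu / r = 3.986e14 / 2.727868e+07 = 14612143.9894
Step 2: v = sqrt(14612143.9894) = 3822.6 m/s

3822.6


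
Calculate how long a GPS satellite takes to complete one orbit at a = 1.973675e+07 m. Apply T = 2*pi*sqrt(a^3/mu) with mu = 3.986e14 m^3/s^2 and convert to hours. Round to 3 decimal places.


Step 1: a^3 / mu = 7.688240e+21 / 3.986e14 = 1.928811e+07
Step 2: sqrt(1.928811e+07) = 4391.8228 s
Step 3: T = 2*pi * 4391.8228 = 27594.64 s
Step 4: T in hours = 27594.64 / 3600 = 7.665 hours

7.665


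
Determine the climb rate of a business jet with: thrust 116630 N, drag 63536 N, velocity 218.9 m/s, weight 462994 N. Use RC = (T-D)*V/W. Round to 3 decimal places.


Step 1: Excess thrust = T - D = 116630 - 63536 = 53094 N
Step 2: Excess power = 53094 * 218.9 = 11622276.6 W
Step 3: RC = 11622276.6 / 462994 = 25.102 m/s

25.102


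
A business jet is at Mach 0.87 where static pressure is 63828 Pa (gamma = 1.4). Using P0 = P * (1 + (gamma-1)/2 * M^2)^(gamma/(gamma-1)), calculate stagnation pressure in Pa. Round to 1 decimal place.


Step 1: (gamma-1)/2 * M^2 = 0.2 * 0.7569 = 0.15138
Step 2: 1 + 0.15138 = 1.15138
Step 3: Exponent gamma/(gamma-1) = 3.5
Step 4: P0 = 63828 * 1.15138^3.5 = 104538.6 Pa

104538.6


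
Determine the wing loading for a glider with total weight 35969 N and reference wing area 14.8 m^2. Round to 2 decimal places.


Step 1: Wing loading = W / S = 35969 / 14.8
Step 2: Wing loading = 2430.34 N/m^2

2430.34


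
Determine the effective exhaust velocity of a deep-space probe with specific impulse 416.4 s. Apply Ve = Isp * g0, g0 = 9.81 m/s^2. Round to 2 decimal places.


Step 1: Ve = Isp * g0 = 416.4 * 9.81
Step 2: Ve = 4084.88 m/s

4084.88


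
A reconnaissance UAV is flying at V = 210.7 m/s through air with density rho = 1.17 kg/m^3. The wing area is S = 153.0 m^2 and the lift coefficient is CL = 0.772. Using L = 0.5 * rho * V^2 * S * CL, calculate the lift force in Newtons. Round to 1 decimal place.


Step 1: Calculate dynamic pressure q = 0.5 * 1.17 * 210.7^2 = 0.5 * 1.17 * 44394.49 = 25970.7766 Pa
Step 2: Multiply by wing area and lift coefficient: L = 25970.7766 * 153.0 * 0.772
Step 3: L = 3973528.8274 * 0.772 = 3067564.3 N

3067564.3


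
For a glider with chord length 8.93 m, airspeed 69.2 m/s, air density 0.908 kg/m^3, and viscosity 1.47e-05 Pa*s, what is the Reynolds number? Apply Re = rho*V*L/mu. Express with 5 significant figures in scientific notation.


Step 1: Numerator = rho * V * L = 0.908 * 69.2 * 8.93 = 561.104048
Step 2: Re = 561.104048 / 1.47e-05
Step 3: Re = 3.8170e+07

3.8170e+07


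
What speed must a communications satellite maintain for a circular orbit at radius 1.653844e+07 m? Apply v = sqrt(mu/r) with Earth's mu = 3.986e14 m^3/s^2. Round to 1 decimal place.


Step 1: mu / r = 3.986e14 / 1.653844e+07 = 24101426.7367
Step 2: v = sqrt(24101426.7367) = 4909.3 m/s

4909.3


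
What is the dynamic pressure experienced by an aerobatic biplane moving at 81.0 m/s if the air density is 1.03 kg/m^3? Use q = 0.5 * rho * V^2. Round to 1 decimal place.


Step 1: V^2 = 81.0^2 = 6561.0
Step 2: q = 0.5 * 1.03 * 6561.0
Step 3: q = 3378.9 Pa

3378.9


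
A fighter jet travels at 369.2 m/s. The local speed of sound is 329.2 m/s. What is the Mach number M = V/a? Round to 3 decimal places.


Step 1: M = V / a = 369.2 / 329.2
Step 2: M = 1.122

1.122


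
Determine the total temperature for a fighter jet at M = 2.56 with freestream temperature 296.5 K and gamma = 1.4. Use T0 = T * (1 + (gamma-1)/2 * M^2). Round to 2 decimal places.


Step 1: (gamma-1)/2 = 0.2
Step 2: M^2 = 6.5536
Step 3: 1 + 0.2 * 6.5536 = 2.31072
Step 4: T0 = 296.5 * 2.31072 = 685.13 K

685.13


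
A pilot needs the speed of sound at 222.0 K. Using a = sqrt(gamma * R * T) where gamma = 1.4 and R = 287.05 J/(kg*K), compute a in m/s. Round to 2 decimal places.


Step 1: gamma * R * T = 1.4 * 287.05 * 222.0 = 89215.14
Step 2: a = sqrt(89215.14) = 298.69 m/s

298.69


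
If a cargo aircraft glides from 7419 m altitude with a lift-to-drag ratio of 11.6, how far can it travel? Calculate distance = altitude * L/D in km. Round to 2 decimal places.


Step 1: Glide distance = altitude * L/D = 7419 * 11.6 = 86060.4 m
Step 2: Convert to km: 86060.4 / 1000 = 86.06 km

86.06


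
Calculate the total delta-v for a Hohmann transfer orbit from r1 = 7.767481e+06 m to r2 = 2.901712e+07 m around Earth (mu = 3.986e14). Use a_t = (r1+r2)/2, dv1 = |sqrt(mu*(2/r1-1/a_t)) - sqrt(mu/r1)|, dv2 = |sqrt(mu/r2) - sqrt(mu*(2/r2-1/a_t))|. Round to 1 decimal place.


Step 1: Transfer semi-major axis a_t = (7.767481e+06 + 2.901712e+07) / 2 = 1.839230e+07 m
Step 2: v1 (circular at r1) = sqrt(mu/r1) = 7163.55 m/s
Step 3: v_t1 = sqrt(mu*(2/r1 - 1/a_t)) = 8997.83 m/s
Step 4: dv1 = |8997.83 - 7163.55| = 1834.27 m/s
Step 5: v2 (circular at r2) = 3706.31 m/s, v_t2 = 2408.59 m/s
Step 6: dv2 = |3706.31 - 2408.59| = 1297.71 m/s
Step 7: Total delta-v = 1834.27 + 1297.71 = 3132.0 m/s

3132.0


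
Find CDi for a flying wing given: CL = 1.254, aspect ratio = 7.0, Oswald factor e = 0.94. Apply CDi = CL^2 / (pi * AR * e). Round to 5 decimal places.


Step 1: CL^2 = 1.254^2 = 1.572516
Step 2: pi * AR * e = 3.14159 * 7.0 * 0.94 = 20.67168
Step 3: CDi = 1.572516 / 20.67168 = 0.07607

0.07607


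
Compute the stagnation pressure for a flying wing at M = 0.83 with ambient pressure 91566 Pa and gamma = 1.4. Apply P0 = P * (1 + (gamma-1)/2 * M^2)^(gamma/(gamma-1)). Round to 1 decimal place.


Step 1: (gamma-1)/2 * M^2 = 0.2 * 0.6889 = 0.13778
Step 2: 1 + 0.13778 = 1.13778
Step 3: Exponent gamma/(gamma-1) = 3.5
Step 4: P0 = 91566 * 1.13778^3.5 = 143859.4 Pa

143859.4


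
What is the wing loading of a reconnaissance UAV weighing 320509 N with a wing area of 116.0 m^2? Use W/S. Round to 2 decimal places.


Step 1: Wing loading = W / S = 320509 / 116.0
Step 2: Wing loading = 2763.01 N/m^2

2763.01


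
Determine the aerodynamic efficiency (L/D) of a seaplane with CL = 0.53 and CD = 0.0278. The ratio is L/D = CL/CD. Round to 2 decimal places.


Step 1: L/D = CL / CD = 0.53 / 0.0278
Step 2: L/D = 19.06

19.06


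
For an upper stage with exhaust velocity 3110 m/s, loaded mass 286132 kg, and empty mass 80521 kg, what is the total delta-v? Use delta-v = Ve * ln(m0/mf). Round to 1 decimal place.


Step 1: Mass ratio m0/mf = 286132 / 80521 = 3.553508
Step 2: ln(3.553508) = 1.267935
Step 3: delta-v = 3110 * 1.267935 = 3943.3 m/s

3943.3


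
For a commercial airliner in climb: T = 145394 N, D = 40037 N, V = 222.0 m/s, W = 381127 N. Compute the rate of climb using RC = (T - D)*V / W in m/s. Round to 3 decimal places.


Step 1: Excess thrust = T - D = 145394 - 40037 = 105357 N
Step 2: Excess power = 105357 * 222.0 = 23389254.0 W
Step 3: RC = 23389254.0 / 381127 = 61.369 m/s

61.369


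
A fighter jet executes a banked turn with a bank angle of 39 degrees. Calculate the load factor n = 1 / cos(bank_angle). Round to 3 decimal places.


Step 1: Convert 39 degrees to radians = 0.680678
Step 2: cos(39 deg) = 0.777146
Step 3: n = 1 / 0.777146 = 1.287

1.287


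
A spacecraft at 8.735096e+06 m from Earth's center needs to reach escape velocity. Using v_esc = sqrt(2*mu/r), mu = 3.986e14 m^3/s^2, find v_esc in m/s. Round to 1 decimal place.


Step 1: 2*mu/r = 2 * 3.986e14 / 8.735096e+06 = 91264022.7423
Step 2: v_esc = sqrt(91264022.7423) = 9553.2 m/s

9553.2


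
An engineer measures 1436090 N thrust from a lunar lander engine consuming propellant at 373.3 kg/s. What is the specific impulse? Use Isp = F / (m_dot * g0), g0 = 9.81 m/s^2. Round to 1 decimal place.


Step 1: m_dot * g0 = 373.3 * 9.81 = 3662.07
Step 2: Isp = 1436090 / 3662.07 = 392.2 s

392.2


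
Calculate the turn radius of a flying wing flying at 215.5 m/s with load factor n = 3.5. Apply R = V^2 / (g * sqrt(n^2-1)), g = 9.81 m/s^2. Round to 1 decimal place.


Step 1: V^2 = 215.5^2 = 46440.25
Step 2: n^2 - 1 = 3.5^2 - 1 = 11.25
Step 3: sqrt(11.25) = 3.354102
Step 4: R = 46440.25 / (9.81 * 3.354102) = 1411.4 m

1411.4


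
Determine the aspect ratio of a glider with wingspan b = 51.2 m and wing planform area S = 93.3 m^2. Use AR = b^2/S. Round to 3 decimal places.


Step 1: b^2 = 51.2^2 = 2621.44
Step 2: AR = 2621.44 / 93.3 = 28.097

28.097


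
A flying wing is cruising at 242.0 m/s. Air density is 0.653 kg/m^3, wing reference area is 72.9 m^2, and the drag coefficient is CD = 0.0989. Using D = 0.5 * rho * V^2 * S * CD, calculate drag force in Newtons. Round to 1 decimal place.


Step 1: Dynamic pressure q = 0.5 * 0.653 * 242.0^2 = 19121.146 Pa
Step 2: Drag D = q * S * CD = 19121.146 * 72.9 * 0.0989
Step 3: D = 137859.8 N

137859.8


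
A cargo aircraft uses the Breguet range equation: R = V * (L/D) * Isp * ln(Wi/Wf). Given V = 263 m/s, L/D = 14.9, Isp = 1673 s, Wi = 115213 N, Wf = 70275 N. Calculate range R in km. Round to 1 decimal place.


Step 1: Coefficient = V * (L/D) * Isp = 263 * 14.9 * 1673 = 6555985.1 m
Step 2: Wi/Wf = 115213 / 70275 = 1.639459
Step 3: ln(1.639459) = 0.494366
Step 4: R = 6555985.1 * 0.494366 = 3241059.2 m = 3241.1 km

3241.1


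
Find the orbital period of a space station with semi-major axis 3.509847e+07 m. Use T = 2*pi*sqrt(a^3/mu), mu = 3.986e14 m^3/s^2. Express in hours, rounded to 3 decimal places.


Step 1: a^3 / mu = 4.323790e+22 / 3.986e14 = 1.084744e+08
Step 2: sqrt(1.084744e+08) = 10415.1045 s
Step 3: T = 2*pi * 10415.1045 = 65440.03 s
Step 4: T in hours = 65440.03 / 3600 = 18.178 hours

18.178


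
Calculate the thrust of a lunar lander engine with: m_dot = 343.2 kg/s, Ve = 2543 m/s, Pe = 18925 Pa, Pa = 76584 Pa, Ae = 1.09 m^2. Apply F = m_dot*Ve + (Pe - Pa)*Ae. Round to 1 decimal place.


Step 1: Momentum thrust = m_dot * Ve = 343.2 * 2543 = 872757.6 N
Step 2: Pressure thrust = (Pe - Pa) * Ae = (18925 - 76584) * 1.09 = -62848.31 N
Step 3: Total thrust F = 872757.6 + -62848.31 = 809909.3 N

809909.3


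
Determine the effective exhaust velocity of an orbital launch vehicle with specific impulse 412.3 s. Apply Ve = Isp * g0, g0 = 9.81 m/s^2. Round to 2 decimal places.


Step 1: Ve = Isp * g0 = 412.3 * 9.81
Step 2: Ve = 4044.66 m/s

4044.66


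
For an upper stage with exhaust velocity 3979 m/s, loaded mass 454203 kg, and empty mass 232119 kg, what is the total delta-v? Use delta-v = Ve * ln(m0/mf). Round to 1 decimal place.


Step 1: Mass ratio m0/mf = 454203 / 232119 = 1.956768
Step 2: ln(1.956768) = 0.671294
Step 3: delta-v = 3979 * 0.671294 = 2671.1 m/s

2671.1


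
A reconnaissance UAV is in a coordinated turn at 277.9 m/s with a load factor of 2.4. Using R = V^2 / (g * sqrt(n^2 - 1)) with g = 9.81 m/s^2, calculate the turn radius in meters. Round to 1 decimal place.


Step 1: V^2 = 277.9^2 = 77228.41
Step 2: n^2 - 1 = 2.4^2 - 1 = 4.76
Step 3: sqrt(4.76) = 2.181742
Step 4: R = 77228.41 / (9.81 * 2.181742) = 3608.3 m

3608.3


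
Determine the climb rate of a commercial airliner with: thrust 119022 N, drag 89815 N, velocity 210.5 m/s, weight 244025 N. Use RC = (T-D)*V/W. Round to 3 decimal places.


Step 1: Excess thrust = T - D = 119022 - 89815 = 29207 N
Step 2: Excess power = 29207 * 210.5 = 6148073.5 W
Step 3: RC = 6148073.5 / 244025 = 25.194 m/s

25.194


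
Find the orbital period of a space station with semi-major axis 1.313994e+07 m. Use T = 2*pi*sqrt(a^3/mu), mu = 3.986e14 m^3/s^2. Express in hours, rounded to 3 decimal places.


Step 1: a^3 / mu = 2.268716e+21 / 3.986e14 = 5.691711e+06
Step 2: sqrt(5.691711e+06) = 2385.7307 s
Step 3: T = 2*pi * 2385.7307 = 14989.99 s
Step 4: T in hours = 14989.99 / 3600 = 4.164 hours

4.164


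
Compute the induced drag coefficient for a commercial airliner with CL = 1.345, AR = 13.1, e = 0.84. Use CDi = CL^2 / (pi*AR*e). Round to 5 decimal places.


Step 1: CL^2 = 1.345^2 = 1.809025
Step 2: pi * AR * e = 3.14159 * 13.1 * 0.84 = 34.570086
Step 3: CDi = 1.809025 / 34.570086 = 0.05233

0.05233


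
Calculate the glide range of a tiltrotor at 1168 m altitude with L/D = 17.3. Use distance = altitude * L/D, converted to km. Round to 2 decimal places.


Step 1: Glide distance = altitude * L/D = 1168 * 17.3 = 20206.4 m
Step 2: Convert to km: 20206.4 / 1000 = 20.21 km

20.21


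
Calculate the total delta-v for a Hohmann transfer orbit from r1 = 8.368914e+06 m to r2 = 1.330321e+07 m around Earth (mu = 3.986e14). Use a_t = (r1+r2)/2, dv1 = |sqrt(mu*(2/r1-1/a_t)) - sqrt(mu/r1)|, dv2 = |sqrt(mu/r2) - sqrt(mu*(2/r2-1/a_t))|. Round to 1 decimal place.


Step 1: Transfer semi-major axis a_t = (8.368914e+06 + 1.330321e+07) / 2 = 1.083606e+07 m
Step 2: v1 (circular at r1) = sqrt(mu/r1) = 6901.35 m/s
Step 3: v_t1 = sqrt(mu*(2/r1 - 1/a_t)) = 7646.74 m/s
Step 4: dv1 = |7646.74 - 6901.35| = 745.39 m/s
Step 5: v2 (circular at r2) = 5473.82 m/s, v_t2 = 4810.49 m/s
Step 6: dv2 = |5473.82 - 4810.49| = 663.33 m/s
Step 7: Total delta-v = 745.39 + 663.33 = 1408.7 m/s

1408.7


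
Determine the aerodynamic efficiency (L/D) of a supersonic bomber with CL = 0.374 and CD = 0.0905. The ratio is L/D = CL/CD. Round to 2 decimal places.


Step 1: L/D = CL / CD = 0.374 / 0.0905
Step 2: L/D = 4.13

4.13


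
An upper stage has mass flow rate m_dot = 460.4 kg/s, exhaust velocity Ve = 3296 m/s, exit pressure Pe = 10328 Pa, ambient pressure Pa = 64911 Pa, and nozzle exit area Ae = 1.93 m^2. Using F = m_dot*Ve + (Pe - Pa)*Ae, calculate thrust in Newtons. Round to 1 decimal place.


Step 1: Momentum thrust = m_dot * Ve = 460.4 * 3296 = 1517478.4 N
Step 2: Pressure thrust = (Pe - Pa) * Ae = (10328 - 64911) * 1.93 = -105345.19 N
Step 3: Total thrust F = 1517478.4 + -105345.19 = 1412133.2 N

1412133.2


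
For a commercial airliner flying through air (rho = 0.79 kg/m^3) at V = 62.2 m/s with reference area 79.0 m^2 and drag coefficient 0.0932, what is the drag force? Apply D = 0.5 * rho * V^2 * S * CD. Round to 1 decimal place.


Step 1: Dynamic pressure q = 0.5 * 0.79 * 62.2^2 = 1528.1918 Pa
Step 2: Drag D = q * S * CD = 1528.1918 * 79.0 * 0.0932
Step 3: D = 11251.8 N

11251.8


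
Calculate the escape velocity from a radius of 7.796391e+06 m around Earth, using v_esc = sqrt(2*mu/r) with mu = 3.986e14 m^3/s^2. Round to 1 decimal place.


Step 1: 2*mu/r = 2 * 3.986e14 / 7.796391e+06 = 102252439.6224
Step 2: v_esc = sqrt(102252439.6224) = 10112.0 m/s

10112.0


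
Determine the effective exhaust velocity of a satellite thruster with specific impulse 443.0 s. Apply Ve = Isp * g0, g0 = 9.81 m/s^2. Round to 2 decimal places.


Step 1: Ve = Isp * g0 = 443.0 * 9.81
Step 2: Ve = 4345.83 m/s

4345.83


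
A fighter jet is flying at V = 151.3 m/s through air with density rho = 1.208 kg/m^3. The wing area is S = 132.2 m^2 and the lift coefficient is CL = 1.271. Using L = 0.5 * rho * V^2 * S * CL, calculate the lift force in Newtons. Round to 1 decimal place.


Step 1: Calculate dynamic pressure q = 0.5 * 1.208 * 151.3^2 = 0.5 * 1.208 * 22891.69 = 13826.5808 Pa
Step 2: Multiply by wing area and lift coefficient: L = 13826.5808 * 132.2 * 1.271
Step 3: L = 1827873.9765 * 1.271 = 2323227.8 N

2323227.8


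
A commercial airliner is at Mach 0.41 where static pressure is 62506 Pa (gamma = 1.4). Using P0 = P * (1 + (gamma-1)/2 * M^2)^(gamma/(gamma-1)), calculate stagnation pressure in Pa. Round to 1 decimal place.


Step 1: (gamma-1)/2 * M^2 = 0.2 * 0.1681 = 0.03362
Step 2: 1 + 0.03362 = 1.03362
Step 3: Exponent gamma/(gamma-1) = 3.5
Step 4: P0 = 62506 * 1.03362^3.5 = 70175.4 Pa

70175.4


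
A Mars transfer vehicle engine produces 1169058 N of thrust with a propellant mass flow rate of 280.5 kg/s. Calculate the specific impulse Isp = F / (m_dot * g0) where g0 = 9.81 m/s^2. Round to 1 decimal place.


Step 1: m_dot * g0 = 280.5 * 9.81 = 2751.7
Step 2: Isp = 1169058 / 2751.7 = 424.8 s

424.8


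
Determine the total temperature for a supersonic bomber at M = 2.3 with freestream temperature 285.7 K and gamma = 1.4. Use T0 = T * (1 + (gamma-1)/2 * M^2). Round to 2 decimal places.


Step 1: (gamma-1)/2 = 0.2
Step 2: M^2 = 5.29
Step 3: 1 + 0.2 * 5.29 = 2.058
Step 4: T0 = 285.7 * 2.058 = 587.97 K

587.97


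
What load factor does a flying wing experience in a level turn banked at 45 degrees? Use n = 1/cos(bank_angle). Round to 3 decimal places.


Step 1: Convert 45 degrees to radians = 0.785398
Step 2: cos(45 deg) = 0.707107
Step 3: n = 1 / 0.707107 = 1.414

1.414


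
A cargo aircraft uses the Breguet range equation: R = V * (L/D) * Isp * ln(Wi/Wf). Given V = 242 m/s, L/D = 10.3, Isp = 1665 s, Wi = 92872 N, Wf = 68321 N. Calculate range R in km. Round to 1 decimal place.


Step 1: Coefficient = V * (L/D) * Isp = 242 * 10.3 * 1665 = 4150179.0 m
Step 2: Wi/Wf = 92872 / 68321 = 1.359348
Step 3: ln(1.359348) = 0.307005
Step 4: R = 4150179.0 * 0.307005 = 1274125.8 m = 1274.1 km

1274.1


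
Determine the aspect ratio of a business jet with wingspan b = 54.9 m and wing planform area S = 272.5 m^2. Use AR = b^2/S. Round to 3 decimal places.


Step 1: b^2 = 54.9^2 = 3014.01
Step 2: AR = 3014.01 / 272.5 = 11.061

11.061


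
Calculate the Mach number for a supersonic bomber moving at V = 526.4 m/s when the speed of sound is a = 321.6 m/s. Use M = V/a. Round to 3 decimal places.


Step 1: M = V / a = 526.4 / 321.6
Step 2: M = 1.637

1.637


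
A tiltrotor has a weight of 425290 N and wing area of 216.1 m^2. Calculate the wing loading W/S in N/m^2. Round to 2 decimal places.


Step 1: Wing loading = W / S = 425290 / 216.1
Step 2: Wing loading = 1968.02 N/m^2

1968.02


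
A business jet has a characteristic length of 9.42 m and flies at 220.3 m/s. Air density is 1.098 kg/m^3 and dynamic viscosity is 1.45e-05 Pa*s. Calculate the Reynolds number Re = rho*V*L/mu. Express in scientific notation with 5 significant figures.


Step 1: Numerator = rho * V * L = 1.098 * 220.3 * 9.42 = 2278.598148
Step 2: Re = 2278.598148 / 1.45e-05
Step 3: Re = 1.5714e+08

1.5714e+08


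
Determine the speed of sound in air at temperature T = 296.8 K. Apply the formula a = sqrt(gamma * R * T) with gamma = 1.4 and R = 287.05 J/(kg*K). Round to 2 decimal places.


Step 1: gamma * R * T = 1.4 * 287.05 * 296.8 = 119275.016
Step 2: a = sqrt(119275.016) = 345.36 m/s

345.36


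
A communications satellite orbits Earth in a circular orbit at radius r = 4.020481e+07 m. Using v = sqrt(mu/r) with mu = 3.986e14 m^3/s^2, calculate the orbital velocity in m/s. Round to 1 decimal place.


Step 1: mu / r = 3.986e14 / 4.020481e+07 = 9914236.6299
Step 2: v = sqrt(9914236.6299) = 3148.7 m/s

3148.7


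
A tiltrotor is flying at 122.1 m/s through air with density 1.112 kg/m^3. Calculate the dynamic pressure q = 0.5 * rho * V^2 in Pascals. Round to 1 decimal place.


Step 1: V^2 = 122.1^2 = 14908.41
Step 2: q = 0.5 * 1.112 * 14908.41
Step 3: q = 8289.1 Pa

8289.1


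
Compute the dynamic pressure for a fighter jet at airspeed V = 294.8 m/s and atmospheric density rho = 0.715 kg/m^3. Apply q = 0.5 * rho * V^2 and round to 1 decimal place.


Step 1: V^2 = 294.8^2 = 86907.04
Step 2: q = 0.5 * 0.715 * 86907.04
Step 3: q = 31069.3 Pa

31069.3


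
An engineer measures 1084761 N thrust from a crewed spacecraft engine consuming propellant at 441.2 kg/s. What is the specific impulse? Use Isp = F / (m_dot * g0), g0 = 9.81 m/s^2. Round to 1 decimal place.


Step 1: m_dot * g0 = 441.2 * 9.81 = 4328.17
Step 2: Isp = 1084761 / 4328.17 = 250.6 s

250.6


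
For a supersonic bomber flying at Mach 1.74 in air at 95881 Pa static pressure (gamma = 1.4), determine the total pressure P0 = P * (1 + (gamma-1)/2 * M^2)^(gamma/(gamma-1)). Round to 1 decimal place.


Step 1: (gamma-1)/2 * M^2 = 0.2 * 3.0276 = 0.60552
Step 2: 1 + 0.60552 = 1.60552
Step 3: Exponent gamma/(gamma-1) = 3.5
Step 4: P0 = 95881 * 1.60552^3.5 = 502791.1 Pa

502791.1


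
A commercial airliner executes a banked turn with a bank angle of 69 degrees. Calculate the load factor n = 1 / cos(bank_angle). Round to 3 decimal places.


Step 1: Convert 69 degrees to radians = 1.204277
Step 2: cos(69 deg) = 0.358368
Step 3: n = 1 / 0.358368 = 2.790

2.790
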